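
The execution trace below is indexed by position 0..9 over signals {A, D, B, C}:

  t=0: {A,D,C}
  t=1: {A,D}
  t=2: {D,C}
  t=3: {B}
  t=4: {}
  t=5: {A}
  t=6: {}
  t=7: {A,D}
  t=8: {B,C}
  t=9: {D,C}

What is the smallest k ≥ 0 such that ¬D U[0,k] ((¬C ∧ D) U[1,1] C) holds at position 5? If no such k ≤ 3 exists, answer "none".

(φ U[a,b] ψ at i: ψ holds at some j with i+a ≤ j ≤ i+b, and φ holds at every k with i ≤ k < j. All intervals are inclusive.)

Need earliest j ≥ 5 with ((¬C ∧ D) U[1,1] C), and ¬D at every k in [5,j-1].
  j=5: rhs fails.
  j=6: rhs fails.
  j=7: rhs holds; lhs holds on [5,6]. k = 2.

2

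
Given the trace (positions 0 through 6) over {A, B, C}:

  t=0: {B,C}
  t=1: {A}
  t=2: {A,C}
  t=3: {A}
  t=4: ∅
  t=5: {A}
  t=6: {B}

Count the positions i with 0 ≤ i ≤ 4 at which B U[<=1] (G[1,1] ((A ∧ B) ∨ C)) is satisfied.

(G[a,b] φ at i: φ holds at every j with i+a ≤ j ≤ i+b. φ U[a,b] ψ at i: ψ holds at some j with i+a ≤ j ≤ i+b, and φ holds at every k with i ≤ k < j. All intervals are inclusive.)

2

Evaluate at each i in [0,4]:
  i=0: ✓ (rhs at j=1; lhs holds on [0,0])
  i=1: ✓ (rhs at j=1)
  i=2: ✗ (no rhs in [2,3])
  i=3: ✗ (no rhs in [3,4])
  i=4: ✗ (no rhs in [4,5])
Positions where it holds: {0, 1} → 2.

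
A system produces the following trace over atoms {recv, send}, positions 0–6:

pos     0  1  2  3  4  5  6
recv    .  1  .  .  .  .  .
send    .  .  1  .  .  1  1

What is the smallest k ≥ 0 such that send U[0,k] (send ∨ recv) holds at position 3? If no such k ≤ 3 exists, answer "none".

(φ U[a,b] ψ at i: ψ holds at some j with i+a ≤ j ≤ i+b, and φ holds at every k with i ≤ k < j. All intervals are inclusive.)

Need earliest j ≥ 3 with (send ∨ recv), and send at every k in [3,j-1].
  j=3: rhs fails.
  j=4: rhs fails.
  j=5: rhs holds but lhs fails at k=3.
  j=6: rhs holds but lhs fails at k=3.
No witness within the range → none.

none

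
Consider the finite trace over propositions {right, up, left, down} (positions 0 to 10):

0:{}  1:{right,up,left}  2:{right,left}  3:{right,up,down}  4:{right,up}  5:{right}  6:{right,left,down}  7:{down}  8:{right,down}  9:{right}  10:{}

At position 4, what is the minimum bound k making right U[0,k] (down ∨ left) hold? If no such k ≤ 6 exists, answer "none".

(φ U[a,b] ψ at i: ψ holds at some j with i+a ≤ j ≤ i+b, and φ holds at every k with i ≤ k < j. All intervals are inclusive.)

2

Need earliest j ≥ 4 with (down ∨ left), and right at every k in [4,j-1].
  j=4: rhs fails.
  j=5: rhs fails.
  j=6: rhs holds; lhs holds on [4,5]. k = 2.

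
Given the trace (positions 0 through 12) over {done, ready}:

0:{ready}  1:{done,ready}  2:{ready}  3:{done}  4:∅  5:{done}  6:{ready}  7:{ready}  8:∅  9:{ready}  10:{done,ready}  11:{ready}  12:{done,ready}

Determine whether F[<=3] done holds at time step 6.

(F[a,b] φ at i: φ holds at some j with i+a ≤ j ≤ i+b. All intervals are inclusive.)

Check done at each j in [6,9]:
  j=6: false
  j=7: false
  j=8: false
  j=9: false
No position in the window satisfies it → formula fails.

No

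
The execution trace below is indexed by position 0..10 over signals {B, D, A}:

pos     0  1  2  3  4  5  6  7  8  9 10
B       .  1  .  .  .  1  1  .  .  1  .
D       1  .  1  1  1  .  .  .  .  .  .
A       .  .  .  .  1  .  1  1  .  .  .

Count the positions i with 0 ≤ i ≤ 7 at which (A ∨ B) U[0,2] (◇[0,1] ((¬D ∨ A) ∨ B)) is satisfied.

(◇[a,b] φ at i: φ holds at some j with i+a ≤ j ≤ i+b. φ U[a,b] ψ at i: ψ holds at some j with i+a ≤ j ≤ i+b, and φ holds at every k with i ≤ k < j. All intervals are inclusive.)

Evaluate at each i in [0,7]:
  i=0: ✓ (rhs at j=0)
  i=1: ✓ (rhs at j=1)
  i=2: ✗ (lhs fails at k=2 before rhs at j=3)
  i=3: ✓ (rhs at j=3)
  i=4: ✓ (rhs at j=4)
  i=5: ✓ (rhs at j=5)
  i=6: ✓ (rhs at j=6)
  i=7: ✓ (rhs at j=7)
Positions where it holds: {0, 1, 3, 4, 5, 6, 7} → 7.

7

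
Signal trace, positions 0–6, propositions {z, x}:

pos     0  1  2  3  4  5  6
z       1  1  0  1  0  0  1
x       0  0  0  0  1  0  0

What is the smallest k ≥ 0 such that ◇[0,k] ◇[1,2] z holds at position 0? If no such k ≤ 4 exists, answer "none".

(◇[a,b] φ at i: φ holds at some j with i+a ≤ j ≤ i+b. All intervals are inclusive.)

Scan j = 0,1,… for ◇[1,2] z:
  j=0: holds
First hit at j=0, so smallest k = 0-0 = 0.

0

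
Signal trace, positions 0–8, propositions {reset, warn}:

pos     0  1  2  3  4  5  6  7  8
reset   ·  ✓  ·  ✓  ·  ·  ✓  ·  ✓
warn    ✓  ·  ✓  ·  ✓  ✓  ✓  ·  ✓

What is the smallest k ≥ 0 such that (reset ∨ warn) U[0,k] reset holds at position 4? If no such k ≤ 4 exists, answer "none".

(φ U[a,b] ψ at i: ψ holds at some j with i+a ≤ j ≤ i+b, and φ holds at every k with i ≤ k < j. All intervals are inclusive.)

Need earliest j ≥ 4 with reset, and (reset ∨ warn) at every k in [4,j-1].
  j=4: rhs fails.
  j=5: rhs fails.
  j=6: rhs holds; lhs holds on [4,5]. k = 2.

2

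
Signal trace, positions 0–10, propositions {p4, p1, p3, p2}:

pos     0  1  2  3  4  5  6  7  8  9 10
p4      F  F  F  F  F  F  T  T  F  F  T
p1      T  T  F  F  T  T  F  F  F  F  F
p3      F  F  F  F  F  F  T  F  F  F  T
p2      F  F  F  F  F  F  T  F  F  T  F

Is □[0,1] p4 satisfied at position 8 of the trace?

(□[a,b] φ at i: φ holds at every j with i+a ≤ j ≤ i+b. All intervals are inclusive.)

Does not hold

Check p4 at every j in [8,9]:
  j=8: false
  j=9: false
Fails at j=8 → formula fails.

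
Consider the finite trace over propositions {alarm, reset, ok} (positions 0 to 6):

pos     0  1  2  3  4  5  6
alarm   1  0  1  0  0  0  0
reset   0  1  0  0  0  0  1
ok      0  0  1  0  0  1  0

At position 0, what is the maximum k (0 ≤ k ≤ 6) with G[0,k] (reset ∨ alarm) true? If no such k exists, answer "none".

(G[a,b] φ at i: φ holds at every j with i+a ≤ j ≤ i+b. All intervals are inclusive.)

(reset ∨ alarm) must hold from j=0 onward; find where it first fails.
  j=0: holds
  j=1: holds
  j=2: holds
  j=3: fails
Holds on [0,2], so largest k = 2.

2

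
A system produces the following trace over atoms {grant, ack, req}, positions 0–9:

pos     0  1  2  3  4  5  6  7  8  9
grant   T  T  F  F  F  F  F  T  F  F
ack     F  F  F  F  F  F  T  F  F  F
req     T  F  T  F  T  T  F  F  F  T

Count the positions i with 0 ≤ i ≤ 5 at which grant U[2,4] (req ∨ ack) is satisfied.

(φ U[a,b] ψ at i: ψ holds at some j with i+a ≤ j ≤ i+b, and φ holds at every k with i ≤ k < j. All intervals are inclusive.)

Evaluate at each i in [0,5]:
  i=0: ✓ (rhs at j=2; lhs holds on [0,1])
  i=1: ✗ (lhs fails at k=2 before rhs at j=4)
  i=2: ✗ (lhs fails at k=2 before rhs at j=4)
  i=3: ✗ (lhs fails at k=3 before rhs at j=5)
  i=4: ✗ (lhs fails at k=4 before rhs at j=6)
  i=5: ✗ (lhs fails at k=5 before rhs at j=9)
Positions where it holds: {0} → 1.

1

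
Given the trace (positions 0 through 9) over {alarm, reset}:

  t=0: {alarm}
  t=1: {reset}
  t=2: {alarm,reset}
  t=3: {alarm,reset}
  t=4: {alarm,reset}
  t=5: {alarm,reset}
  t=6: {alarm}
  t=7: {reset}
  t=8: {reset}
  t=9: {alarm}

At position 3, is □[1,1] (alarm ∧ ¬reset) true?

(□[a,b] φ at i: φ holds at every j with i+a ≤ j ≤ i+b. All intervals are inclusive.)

False

Check (alarm ∧ ¬reset) at every j in [4,4]:
  j=4: false
Fails at j=4 → formula fails.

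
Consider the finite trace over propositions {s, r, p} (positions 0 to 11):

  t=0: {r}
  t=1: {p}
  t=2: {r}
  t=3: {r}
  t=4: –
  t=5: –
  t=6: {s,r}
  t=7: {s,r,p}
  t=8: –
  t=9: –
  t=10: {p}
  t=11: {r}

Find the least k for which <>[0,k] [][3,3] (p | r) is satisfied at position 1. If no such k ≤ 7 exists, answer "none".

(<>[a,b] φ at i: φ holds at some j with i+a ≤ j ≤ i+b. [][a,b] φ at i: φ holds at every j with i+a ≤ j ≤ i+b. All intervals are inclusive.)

2

Scan j = 1,2,… for [][3,3] (p | r):
  j=1: fails
  j=2: fails
  j=3: holds
First hit at j=3, so smallest k = 3-1 = 2.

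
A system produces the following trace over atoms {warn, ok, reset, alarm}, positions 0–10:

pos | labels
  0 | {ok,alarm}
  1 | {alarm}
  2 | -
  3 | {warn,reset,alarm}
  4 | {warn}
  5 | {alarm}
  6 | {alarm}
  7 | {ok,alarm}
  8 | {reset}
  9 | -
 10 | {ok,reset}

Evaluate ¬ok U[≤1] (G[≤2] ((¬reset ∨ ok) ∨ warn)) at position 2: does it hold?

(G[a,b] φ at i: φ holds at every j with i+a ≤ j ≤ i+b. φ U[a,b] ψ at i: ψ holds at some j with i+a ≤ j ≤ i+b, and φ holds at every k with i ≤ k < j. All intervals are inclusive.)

Yes

Need some j in [2,3] with G[≤2] ((¬reset ∨ ok) ∨ warn), and ¬ok at every k in [2,j-1].
  j=2: G[≤2] ((¬reset ∨ ok) ∨ warn) holds; no prefix to check → satisfied.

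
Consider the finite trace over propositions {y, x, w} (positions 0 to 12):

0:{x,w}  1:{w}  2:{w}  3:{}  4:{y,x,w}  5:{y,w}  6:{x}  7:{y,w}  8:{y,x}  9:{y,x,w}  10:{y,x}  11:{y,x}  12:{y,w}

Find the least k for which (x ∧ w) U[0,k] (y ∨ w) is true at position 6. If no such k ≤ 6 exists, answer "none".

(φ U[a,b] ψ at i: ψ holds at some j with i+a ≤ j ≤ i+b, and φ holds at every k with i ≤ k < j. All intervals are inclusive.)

Need earliest j ≥ 6 with (y ∨ w), and (x ∧ w) at every k in [6,j-1].
  j=6: rhs fails.
  j=7: rhs holds but lhs fails at k=6.
  j=8: rhs holds but lhs fails at k=6.
  j=9: rhs holds but lhs fails at k=6.
  j=10: rhs holds but lhs fails at k=6.
  j=11: rhs holds but lhs fails at k=6.
  j=12: rhs holds but lhs fails at k=6.
No witness within the range → none.

none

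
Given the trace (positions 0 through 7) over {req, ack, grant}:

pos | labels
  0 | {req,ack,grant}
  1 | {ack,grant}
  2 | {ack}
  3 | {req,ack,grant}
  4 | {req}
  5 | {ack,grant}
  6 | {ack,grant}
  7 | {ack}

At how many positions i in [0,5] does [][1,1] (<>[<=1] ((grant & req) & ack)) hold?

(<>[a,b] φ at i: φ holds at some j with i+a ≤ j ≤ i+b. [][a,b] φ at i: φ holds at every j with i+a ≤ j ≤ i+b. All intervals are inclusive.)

Evaluate at each i in [0,5]:
  i=0: ✗ (fails at j=1)
  i=1: ✓ (all of [2,2])
  i=2: ✓ (all of [3,3])
  i=3: ✗ (fails at j=4)
  i=4: ✗ (fails at j=5)
  i=5: ✗ (fails at j=6)
Positions where it holds: {1, 2} → 2.

2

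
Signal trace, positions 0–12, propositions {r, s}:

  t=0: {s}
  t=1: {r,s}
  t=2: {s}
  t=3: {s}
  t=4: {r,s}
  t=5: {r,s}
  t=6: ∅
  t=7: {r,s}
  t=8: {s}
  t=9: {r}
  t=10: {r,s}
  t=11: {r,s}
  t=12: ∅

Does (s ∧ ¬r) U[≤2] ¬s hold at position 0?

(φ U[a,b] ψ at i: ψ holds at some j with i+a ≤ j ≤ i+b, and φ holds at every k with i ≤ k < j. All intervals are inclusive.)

Need some j in [0,2] with ¬s, and (s ∧ ¬r) at every k in [0,j-1].
  j=0: ¬s false.
  j=1: ¬s false.
  j=2: ¬s false.
No j in the window works → until fails.

No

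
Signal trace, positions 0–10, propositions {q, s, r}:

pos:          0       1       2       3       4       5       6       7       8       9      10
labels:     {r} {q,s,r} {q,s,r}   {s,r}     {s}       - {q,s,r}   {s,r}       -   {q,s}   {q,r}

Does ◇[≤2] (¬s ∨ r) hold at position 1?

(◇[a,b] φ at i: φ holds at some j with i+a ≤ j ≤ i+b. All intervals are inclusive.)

Check (¬s ∨ r) at each j in [1,3]:
  j=1: true
  j=2: true
  j=3: true
Found at j=1 → formula holds.

Holds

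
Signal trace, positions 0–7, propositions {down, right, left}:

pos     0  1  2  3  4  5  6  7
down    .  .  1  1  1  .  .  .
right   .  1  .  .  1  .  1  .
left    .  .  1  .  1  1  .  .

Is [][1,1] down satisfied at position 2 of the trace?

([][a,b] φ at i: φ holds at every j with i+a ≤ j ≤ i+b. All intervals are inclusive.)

Check down at every j in [3,3]:
  j=3: true
All positions satisfy it → formula holds.

True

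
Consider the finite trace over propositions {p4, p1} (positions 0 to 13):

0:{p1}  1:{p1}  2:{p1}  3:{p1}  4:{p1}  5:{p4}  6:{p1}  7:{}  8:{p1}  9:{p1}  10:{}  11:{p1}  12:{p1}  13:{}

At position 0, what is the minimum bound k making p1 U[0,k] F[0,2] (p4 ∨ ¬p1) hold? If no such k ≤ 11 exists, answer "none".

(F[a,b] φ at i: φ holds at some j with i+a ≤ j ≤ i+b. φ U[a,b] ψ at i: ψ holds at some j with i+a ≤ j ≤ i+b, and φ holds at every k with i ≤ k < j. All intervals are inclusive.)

3

Need earliest j ≥ 0 with F[0,2] (p4 ∨ ¬p1), and p1 at every k in [0,j-1].
  j=0: rhs fails.
  j=1: rhs fails.
  j=2: rhs fails.
  j=3: rhs holds; lhs holds on [0,2]. k = 3.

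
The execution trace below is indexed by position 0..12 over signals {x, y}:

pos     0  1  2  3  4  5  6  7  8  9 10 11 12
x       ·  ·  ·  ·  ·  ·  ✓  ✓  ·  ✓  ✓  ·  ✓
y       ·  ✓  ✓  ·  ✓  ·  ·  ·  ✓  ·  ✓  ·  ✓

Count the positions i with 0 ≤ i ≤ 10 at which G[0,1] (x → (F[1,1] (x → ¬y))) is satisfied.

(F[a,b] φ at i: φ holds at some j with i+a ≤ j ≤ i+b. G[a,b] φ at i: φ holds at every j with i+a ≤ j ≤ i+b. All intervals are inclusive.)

9

Evaluate at each i in [0,10]:
  i=0: ✓ (all of [0,1])
  i=1: ✓ (all of [1,2])
  i=2: ✓ (all of [2,3])
  i=3: ✓ (all of [3,4])
  i=4: ✓ (all of [4,5])
  i=5: ✓ (all of [5,6])
  i=6: ✓ (all of [6,7])
  i=7: ✓ (all of [7,8])
  i=8: ✗ (fails at j=9)
  i=9: ✗ (fails at j=9)
  i=10: ✓ (all of [10,11])
Positions where it holds: {0, 1, 2, 3, 4, 5, 6, 7, 10} → 9.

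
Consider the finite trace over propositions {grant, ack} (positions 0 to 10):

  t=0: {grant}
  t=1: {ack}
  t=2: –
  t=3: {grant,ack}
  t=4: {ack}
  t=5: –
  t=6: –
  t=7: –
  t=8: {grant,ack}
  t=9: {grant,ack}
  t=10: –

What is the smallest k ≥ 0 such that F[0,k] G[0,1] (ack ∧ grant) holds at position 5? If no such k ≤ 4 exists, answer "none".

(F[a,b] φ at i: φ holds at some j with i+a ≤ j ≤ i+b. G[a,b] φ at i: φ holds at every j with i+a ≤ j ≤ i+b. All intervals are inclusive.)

Scan j = 5,6,… for G[0,1] (ack ∧ grant):
  j=5: fails
  j=6: fails
  j=7: fails
  j=8: holds
First hit at j=8, so smallest k = 8-5 = 3.

3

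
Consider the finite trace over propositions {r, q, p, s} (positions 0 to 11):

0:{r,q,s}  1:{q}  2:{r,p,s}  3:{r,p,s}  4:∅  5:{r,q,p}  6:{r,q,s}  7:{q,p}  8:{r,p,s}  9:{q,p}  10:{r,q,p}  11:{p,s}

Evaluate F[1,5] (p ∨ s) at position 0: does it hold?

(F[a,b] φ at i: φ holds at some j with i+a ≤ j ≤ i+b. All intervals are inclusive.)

Check (p ∨ s) at each j in [1,5]:
  j=1: false
  j=2: true
  j=3: true
  j=4: false
  j=5: true
Found at j=2 → formula holds.

Yes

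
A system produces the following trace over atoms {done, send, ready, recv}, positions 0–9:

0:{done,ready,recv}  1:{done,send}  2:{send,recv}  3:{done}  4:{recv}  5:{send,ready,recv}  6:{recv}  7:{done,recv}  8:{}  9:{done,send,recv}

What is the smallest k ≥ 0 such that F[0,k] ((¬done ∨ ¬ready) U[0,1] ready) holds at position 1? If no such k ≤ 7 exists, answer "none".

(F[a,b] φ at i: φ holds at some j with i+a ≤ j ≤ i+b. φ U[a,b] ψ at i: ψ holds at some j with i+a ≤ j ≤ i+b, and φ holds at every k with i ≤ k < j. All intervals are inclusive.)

Scan j = 1,2,… for ((¬done ∨ ¬ready) U[0,1] ready):
  j=1: fails
  j=2: fails
  j=3: fails
  j=4: holds
First hit at j=4, so smallest k = 4-1 = 3.

3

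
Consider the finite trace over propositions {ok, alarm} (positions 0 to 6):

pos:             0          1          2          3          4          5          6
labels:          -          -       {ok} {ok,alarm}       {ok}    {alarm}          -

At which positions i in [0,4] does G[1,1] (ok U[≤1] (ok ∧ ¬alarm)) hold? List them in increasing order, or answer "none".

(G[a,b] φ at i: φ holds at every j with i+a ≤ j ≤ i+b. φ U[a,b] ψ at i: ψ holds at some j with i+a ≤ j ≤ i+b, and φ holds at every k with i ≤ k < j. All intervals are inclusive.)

Evaluate at each i in [0,4]:
  i=0: ✗ (fails at j=1)
  i=1: ✓ (all of [2,2])
  i=2: ✓ (all of [3,3])
  i=3: ✓ (all of [4,4])
  i=4: ✗ (fails at j=5)

1, 2, 3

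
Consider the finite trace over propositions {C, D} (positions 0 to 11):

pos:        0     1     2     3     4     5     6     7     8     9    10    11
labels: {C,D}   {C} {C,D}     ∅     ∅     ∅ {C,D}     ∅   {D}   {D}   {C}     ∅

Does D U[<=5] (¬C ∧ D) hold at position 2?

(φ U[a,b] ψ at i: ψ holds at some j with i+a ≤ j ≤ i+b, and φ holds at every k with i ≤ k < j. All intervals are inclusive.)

False

Need some j in [2,7] with (¬C ∧ D), and D at every k in [2,j-1].
  j=2: (¬C ∧ D) false.
  j=3: (¬C ∧ D) false.
  j=4: (¬C ∧ D) false.
  j=5: (¬C ∧ D) false.
  j=6: (¬C ∧ D) false.
  j=7: (¬C ∧ D) false.
No j in the window works → until fails.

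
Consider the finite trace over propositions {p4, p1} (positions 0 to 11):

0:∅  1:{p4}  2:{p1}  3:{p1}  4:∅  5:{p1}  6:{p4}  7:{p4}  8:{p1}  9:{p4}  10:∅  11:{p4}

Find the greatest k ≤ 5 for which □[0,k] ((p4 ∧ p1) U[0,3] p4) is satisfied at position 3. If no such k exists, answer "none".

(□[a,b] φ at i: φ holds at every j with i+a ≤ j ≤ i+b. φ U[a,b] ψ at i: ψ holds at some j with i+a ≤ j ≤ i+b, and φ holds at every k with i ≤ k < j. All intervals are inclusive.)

((p4 ∧ p1) U[0,3] p4) must hold from j=3 onward; find where it first fails.
  j=3: fails → no k works.

none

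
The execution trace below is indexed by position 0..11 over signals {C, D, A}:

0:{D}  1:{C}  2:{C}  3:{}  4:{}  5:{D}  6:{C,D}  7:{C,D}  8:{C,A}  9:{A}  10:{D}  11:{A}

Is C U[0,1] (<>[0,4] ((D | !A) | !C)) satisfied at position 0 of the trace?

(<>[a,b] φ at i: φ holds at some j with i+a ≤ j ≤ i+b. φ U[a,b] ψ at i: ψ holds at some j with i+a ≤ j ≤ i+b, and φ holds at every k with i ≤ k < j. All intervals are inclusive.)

Need some j in [0,1] with <>[0,4] ((D | !A) | !C), and C at every k in [0,j-1].
  j=0: <>[0,4] ((D | !A) | !C) holds; no prefix to check → satisfied.

True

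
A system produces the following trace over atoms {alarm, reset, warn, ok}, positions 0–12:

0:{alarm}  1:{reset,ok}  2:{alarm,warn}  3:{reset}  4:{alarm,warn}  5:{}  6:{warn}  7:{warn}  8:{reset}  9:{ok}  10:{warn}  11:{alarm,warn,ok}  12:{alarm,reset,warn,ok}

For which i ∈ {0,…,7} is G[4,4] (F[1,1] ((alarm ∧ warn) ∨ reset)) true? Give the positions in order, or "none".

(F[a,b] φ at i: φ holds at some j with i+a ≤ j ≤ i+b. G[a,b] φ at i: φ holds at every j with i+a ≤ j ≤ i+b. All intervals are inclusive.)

Evaluate at each i in [0,7]:
  i=0: ✗ (fails at j=4)
  i=1: ✗ (fails at j=5)
  i=2: ✗ (fails at j=6)
  i=3: ✓ (all of [7,7])
  i=4: ✗ (fails at j=8)
  i=5: ✗ (fails at j=9)
  i=6: ✓ (all of [10,10])
  i=7: ✓ (all of [11,11])

3, 6, 7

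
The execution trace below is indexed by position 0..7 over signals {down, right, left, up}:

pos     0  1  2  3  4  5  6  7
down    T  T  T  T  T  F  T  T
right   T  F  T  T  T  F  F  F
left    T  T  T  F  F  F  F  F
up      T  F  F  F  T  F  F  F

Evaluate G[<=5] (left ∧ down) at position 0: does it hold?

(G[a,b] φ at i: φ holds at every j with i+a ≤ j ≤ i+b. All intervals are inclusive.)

False

Check (left ∧ down) at every j in [0,5]:
  j=0: true
  j=1: true
  j=2: true
  j=3: false
  j=4: false
  j=5: false
Fails at j=3 → formula fails.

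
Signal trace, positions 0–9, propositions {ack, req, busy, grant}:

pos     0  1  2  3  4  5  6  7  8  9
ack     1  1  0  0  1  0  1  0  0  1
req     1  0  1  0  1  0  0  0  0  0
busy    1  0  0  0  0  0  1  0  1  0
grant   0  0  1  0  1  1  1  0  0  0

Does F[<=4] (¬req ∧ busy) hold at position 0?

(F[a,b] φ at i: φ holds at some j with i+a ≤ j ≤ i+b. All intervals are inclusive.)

Check (¬req ∧ busy) at each j in [0,4]:
  j=0: false
  j=1: false
  j=2: false
  j=3: false
  j=4: false
No position in the window satisfies it → formula fails.

Does not hold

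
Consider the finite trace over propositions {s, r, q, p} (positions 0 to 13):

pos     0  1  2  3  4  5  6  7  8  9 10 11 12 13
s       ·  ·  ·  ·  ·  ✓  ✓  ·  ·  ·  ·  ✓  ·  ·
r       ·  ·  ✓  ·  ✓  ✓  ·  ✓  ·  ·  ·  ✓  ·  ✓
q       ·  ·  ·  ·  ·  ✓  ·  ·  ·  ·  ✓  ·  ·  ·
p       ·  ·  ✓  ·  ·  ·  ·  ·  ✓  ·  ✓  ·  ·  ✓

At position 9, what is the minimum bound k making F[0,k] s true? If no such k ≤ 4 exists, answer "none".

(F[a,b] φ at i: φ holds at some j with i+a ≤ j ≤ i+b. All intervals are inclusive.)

2

Scan j = 9,10,… for s:
  j=9: fails
  j=10: fails
  j=11: holds
First hit at j=11, so smallest k = 11-9 = 2.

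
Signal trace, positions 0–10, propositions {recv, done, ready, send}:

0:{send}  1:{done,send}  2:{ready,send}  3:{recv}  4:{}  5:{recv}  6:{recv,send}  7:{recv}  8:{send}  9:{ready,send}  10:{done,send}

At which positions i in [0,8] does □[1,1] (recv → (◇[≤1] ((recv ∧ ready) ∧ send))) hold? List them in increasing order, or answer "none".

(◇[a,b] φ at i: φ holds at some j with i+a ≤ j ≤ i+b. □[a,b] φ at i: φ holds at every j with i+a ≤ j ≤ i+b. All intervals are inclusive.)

Evaluate at each i in [0,8]:
  i=0: ✓ (all of [1,1])
  i=1: ✓ (all of [2,2])
  i=2: ✗ (fails at j=3)
  i=3: ✓ (all of [4,4])
  i=4: ✗ (fails at j=5)
  i=5: ✗ (fails at j=6)
  i=6: ✗ (fails at j=7)
  i=7: ✓ (all of [8,8])
  i=8: ✓ (all of [9,9])

0, 1, 3, 7, 8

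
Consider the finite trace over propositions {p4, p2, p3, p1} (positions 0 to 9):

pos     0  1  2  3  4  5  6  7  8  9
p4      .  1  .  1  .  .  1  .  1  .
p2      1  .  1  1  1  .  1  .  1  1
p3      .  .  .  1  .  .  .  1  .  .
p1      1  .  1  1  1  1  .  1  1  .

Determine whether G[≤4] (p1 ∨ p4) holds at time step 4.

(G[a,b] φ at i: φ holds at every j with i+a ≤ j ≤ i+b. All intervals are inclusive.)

Holds

Check (p1 ∨ p4) at every j in [4,8]:
  j=4: true
  j=5: true
  j=6: true
  j=7: true
  j=8: true
All positions satisfy it → formula holds.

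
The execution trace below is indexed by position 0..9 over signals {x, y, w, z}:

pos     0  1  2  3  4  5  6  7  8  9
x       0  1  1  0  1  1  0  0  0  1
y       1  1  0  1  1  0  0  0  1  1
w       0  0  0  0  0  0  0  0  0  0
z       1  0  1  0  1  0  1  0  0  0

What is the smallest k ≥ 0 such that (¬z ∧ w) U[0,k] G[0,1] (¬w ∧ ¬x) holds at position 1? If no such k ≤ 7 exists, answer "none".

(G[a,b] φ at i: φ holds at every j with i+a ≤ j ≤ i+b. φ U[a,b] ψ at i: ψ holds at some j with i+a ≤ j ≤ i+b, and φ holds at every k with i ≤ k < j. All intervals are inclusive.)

Need earliest j ≥ 1 with G[0,1] (¬w ∧ ¬x), and (¬z ∧ w) at every k in [1,j-1].
  j=1: rhs fails.
  j=2: rhs fails.
  j=3: rhs fails.
  j=4: rhs fails.
  j=5: rhs fails.
  j=6: rhs holds but lhs fails at k=1.
  j=7: rhs holds but lhs fails at k=1.
  j=8: rhs fails.
No witness within the range → none.

none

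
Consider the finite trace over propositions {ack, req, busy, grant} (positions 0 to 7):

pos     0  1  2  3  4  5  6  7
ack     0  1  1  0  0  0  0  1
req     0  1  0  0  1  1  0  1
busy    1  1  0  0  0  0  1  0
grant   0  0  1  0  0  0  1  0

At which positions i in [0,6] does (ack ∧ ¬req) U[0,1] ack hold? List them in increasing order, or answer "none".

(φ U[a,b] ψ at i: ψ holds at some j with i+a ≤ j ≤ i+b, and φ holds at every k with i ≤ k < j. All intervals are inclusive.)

Evaluate at each i in [0,6]:
  i=0: ✗ (lhs fails at k=0 before rhs at j=1)
  i=1: ✓ (rhs at j=1)
  i=2: ✓ (rhs at j=2)
  i=3: ✗ (no rhs in [3,4])
  i=4: ✗ (no rhs in [4,5])
  i=5: ✗ (no rhs in [5,6])
  i=6: ✗ (lhs fails at k=6 before rhs at j=7)

1, 2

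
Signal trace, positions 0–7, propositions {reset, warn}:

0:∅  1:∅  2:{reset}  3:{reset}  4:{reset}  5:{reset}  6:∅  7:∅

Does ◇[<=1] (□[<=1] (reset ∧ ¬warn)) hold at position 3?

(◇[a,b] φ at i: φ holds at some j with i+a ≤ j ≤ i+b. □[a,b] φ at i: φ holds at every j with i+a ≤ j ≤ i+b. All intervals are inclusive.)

Check □[<=1] (reset ∧ ¬warn) at each j in [3,4]:
  j=3: holds on [3,4]
  j=4: holds on [4,5]
Found at j=3 → formula holds.

Holds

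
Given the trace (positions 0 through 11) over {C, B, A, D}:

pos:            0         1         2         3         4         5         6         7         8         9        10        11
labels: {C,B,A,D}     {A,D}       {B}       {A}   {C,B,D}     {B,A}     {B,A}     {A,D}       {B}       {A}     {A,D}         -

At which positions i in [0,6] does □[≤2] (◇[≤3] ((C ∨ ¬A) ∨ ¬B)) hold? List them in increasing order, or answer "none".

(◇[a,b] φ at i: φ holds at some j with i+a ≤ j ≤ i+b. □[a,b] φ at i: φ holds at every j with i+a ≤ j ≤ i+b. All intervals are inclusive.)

Evaluate at each i in [0,6]:
  i=0: ✓ (all of [0,2])
  i=1: ✓ (all of [1,3])
  i=2: ✓ (all of [2,4])
  i=3: ✓ (all of [3,5])
  i=4: ✓ (all of [4,6])
  i=5: ✓ (all of [5,7])
  i=6: ✓ (all of [6,8])

0, 1, 2, 3, 4, 5, 6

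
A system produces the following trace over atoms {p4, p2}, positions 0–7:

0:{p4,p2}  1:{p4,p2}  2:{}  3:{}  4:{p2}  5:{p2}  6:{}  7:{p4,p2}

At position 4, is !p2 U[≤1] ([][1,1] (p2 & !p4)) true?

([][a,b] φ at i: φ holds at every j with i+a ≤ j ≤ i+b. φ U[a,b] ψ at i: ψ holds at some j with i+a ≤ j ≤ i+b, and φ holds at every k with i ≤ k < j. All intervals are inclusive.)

True

Need some j in [4,5] with [][1,1] (p2 & !p4), and !p2 at every k in [4,j-1].
  j=4: [][1,1] (p2 & !p4) holds; no prefix to check → satisfied.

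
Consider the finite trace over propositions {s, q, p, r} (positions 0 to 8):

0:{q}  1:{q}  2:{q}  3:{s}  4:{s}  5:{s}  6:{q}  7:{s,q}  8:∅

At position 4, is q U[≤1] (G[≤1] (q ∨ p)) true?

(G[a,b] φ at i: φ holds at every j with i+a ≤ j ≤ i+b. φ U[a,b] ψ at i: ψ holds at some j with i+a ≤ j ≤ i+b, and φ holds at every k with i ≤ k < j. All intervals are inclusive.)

Need some j in [4,5] with G[≤1] (q ∨ p), and q at every k in [4,j-1].
  j=4: G[≤1] (q ∨ p) — fails at 4.
  j=5: G[≤1] (q ∨ p) — fails at 5.
No j in the window works → until fails.

False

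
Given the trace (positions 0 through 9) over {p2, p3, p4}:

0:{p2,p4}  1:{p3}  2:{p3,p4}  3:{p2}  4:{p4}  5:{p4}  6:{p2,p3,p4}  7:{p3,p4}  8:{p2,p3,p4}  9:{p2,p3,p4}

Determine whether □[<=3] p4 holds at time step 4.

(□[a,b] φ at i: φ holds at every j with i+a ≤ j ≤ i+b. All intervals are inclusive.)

True

Check p4 at every j in [4,7]:
  j=4: true
  j=5: true
  j=6: true
  j=7: true
All positions satisfy it → formula holds.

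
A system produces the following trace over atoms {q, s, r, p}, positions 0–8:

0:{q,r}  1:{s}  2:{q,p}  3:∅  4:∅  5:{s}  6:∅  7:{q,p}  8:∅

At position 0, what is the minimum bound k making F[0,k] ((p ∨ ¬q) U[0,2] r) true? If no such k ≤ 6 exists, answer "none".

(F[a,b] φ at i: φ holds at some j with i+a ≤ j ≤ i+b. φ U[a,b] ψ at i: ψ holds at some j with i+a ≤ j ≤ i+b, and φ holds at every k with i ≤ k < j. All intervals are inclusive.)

0

Scan j = 0,1,… for ((p ∨ ¬q) U[0,2] r):
  j=0: holds
First hit at j=0, so smallest k = 0-0 = 0.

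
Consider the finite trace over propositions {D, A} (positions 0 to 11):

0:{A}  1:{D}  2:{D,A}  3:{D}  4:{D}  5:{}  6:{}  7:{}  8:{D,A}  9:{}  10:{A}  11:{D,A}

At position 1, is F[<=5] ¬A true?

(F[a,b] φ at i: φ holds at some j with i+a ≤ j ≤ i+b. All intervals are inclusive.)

True

Check ¬A at each j in [1,6]:
  j=1: true
  j=2: false
  j=3: true
  j=4: true
  j=5: true
  j=6: true
Found at j=1 → formula holds.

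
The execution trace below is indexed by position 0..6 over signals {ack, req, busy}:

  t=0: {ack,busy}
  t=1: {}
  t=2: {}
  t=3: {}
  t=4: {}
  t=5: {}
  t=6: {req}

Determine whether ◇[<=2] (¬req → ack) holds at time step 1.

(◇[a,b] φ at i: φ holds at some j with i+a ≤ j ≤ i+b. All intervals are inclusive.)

No

Check (¬req → ack) at each j in [1,3]:
  j=1: false
  j=2: false
  j=3: false
No position in the window satisfies it → formula fails.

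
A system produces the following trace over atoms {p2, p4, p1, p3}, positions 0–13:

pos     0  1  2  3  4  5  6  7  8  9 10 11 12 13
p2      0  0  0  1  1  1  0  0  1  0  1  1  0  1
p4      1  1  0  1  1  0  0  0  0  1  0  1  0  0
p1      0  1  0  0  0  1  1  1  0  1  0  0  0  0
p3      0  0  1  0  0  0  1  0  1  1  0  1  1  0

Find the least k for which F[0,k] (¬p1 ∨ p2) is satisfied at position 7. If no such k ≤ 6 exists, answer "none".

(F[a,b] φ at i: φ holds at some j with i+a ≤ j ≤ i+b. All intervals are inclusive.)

Scan j = 7,8,… for (¬p1 ∨ p2):
  j=7: fails
  j=8: holds
First hit at j=8, so smallest k = 8-7 = 1.

1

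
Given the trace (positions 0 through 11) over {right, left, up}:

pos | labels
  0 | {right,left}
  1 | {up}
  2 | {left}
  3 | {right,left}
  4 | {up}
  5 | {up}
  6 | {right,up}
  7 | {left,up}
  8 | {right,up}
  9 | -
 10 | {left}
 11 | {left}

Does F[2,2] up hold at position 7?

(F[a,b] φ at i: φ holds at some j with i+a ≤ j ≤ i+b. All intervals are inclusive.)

Check up at each j in [9,9]:
  j=9: false
No position in the window satisfies it → formula fails.

No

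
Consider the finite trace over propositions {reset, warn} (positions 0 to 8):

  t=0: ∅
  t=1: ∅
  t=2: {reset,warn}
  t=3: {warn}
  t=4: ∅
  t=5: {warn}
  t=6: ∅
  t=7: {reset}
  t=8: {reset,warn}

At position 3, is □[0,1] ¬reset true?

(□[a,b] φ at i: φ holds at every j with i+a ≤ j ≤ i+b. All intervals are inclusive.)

Check ¬reset at every j in [3,4]:
  j=3: true
  j=4: true
All positions satisfy it → formula holds.

Holds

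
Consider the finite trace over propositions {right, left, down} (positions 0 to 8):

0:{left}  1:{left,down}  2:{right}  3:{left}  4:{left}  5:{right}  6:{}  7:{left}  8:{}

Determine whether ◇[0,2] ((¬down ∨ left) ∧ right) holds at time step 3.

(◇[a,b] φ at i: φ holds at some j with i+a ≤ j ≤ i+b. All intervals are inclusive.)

Check ((¬down ∨ left) ∧ right) at each j in [3,5]:
  j=3: false
  j=4: false
  j=5: true
Found at j=5 → formula holds.

Holds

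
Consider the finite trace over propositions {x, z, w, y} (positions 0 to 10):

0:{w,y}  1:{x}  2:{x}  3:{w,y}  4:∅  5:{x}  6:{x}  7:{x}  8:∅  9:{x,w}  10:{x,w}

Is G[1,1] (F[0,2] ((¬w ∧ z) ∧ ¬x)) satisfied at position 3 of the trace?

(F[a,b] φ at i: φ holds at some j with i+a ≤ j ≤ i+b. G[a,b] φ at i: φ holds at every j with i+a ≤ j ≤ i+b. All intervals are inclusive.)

Check F[0,2] ((¬w ∧ z) ∧ ¬x) at every j in [4,4]:
  j=4: fails (none in [4,6])
Fails at j=4 → formula fails.

False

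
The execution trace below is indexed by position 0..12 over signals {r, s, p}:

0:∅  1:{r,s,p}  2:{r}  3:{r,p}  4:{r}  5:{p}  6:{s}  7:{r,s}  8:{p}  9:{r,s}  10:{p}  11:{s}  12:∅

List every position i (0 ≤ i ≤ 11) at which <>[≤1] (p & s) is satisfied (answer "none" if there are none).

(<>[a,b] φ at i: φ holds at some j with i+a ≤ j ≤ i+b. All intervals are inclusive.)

0, 1

Evaluate at each i in [0,11]:
  i=0: ✓ (witness j=1)
  i=1: ✓ (witness j=1)
  i=2: ✗ (none in [2,3])
  i=3: ✗ (none in [3,4])
  i=4: ✗ (none in [4,5])
  i=5: ✗ (none in [5,6])
  i=6: ✗ (none in [6,7])
  i=7: ✗ (none in [7,8])
  i=8: ✗ (none in [8,9])
  i=9: ✗ (none in [9,10])
  i=10: ✗ (none in [10,11])
  i=11: ✗ (none in [11,12])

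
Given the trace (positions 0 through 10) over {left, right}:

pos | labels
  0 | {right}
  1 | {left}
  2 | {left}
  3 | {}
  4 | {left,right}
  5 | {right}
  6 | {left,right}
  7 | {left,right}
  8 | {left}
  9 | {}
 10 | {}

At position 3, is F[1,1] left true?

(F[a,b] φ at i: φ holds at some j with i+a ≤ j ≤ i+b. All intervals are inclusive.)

Check left at each j in [4,4]:
  j=4: true
Found at j=4 → formula holds.

True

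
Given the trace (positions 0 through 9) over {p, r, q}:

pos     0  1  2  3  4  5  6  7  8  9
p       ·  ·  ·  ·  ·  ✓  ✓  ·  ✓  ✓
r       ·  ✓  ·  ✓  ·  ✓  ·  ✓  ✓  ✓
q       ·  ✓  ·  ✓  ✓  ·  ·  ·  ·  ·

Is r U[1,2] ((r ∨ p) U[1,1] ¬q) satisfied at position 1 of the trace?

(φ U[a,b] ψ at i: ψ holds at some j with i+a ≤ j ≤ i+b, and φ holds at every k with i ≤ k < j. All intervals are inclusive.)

Need some j in [2,3] with ((r ∨ p) U[1,1] ¬q), and r at every k in [1,j-1].
  j=2: ((r ∨ p) U[1,1] ¬q) — fails.
  j=3: ((r ∨ p) U[1,1] ¬q) — fails.
No j in the window works → until fails.

False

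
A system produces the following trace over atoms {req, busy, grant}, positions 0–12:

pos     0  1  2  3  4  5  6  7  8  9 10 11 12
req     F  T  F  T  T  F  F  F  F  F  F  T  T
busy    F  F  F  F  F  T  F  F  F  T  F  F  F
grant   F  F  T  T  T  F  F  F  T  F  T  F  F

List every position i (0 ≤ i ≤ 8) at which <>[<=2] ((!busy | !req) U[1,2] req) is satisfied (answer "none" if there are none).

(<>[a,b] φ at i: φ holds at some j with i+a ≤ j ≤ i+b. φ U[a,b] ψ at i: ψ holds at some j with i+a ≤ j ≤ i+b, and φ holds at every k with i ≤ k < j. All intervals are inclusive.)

0, 1, 2, 3, 7, 8

Evaluate at each i in [0,8]:
  i=0: ✓ (witness j=0)
  i=1: ✓ (witness j=1)
  i=2: ✓ (witness j=2)
  i=3: ✓ (witness j=3)
  i=4: ✗ (none in [4,6])
  i=5: ✗ (none in [5,7])
  i=6: ✗ (none in [6,8])
  i=7: ✓ (witness j=9)
  i=8: ✓ (witness j=9)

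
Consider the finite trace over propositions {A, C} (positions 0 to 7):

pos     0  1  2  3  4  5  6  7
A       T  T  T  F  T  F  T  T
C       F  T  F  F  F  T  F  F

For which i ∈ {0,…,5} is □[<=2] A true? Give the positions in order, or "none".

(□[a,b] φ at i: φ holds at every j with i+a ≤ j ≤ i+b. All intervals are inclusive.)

Evaluate at each i in [0,5]:
  i=0: ✓ (all of [0,2])
  i=1: ✗ (fails at j=3)
  i=2: ✗ (fails at j=3)
  i=3: ✗ (fails at j=3)
  i=4: ✗ (fails at j=5)
  i=5: ✗ (fails at j=5)

0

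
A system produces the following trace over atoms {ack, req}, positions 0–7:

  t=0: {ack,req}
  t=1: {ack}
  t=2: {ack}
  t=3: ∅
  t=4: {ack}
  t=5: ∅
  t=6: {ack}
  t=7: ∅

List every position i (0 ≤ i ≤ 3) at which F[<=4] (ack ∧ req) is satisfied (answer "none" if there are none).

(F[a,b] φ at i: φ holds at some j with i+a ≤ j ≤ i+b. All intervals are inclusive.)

Evaluate at each i in [0,3]:
  i=0: ✓ (witness j=0)
  i=1: ✗ (none in [1,5])
  i=2: ✗ (none in [2,6])
  i=3: ✗ (none in [3,7])

0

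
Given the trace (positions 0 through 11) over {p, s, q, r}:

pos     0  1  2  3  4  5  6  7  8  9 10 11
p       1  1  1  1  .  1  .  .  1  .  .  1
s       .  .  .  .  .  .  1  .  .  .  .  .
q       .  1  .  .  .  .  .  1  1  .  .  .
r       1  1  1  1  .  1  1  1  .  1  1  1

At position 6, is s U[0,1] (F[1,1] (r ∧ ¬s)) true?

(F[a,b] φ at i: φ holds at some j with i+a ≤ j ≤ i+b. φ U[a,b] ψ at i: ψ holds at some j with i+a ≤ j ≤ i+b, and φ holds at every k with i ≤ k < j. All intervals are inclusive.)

True

Need some j in [6,7] with F[1,1] (r ∧ ¬s), and s at every k in [6,j-1].
  j=6: F[1,1] (r ∧ ¬s) holds; no prefix to check → satisfied.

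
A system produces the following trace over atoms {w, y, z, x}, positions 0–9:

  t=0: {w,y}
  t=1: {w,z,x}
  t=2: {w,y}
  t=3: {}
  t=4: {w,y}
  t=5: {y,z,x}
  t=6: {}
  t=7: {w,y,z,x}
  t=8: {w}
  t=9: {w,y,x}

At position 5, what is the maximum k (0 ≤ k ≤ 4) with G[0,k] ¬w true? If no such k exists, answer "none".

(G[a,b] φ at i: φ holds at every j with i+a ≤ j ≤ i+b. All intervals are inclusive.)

¬w must hold from j=5 onward; find where it first fails.
  j=5: holds
  j=6: holds
  j=7: fails
Holds on [5,6], so largest k = 1.

1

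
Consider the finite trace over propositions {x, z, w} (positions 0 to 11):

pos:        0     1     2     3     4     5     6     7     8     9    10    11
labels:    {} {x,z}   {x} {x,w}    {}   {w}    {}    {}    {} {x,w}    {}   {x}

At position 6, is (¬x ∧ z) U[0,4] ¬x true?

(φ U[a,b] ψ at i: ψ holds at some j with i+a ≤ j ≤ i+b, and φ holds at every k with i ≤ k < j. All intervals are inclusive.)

Need some j in [6,10] with ¬x, and (¬x ∧ z) at every k in [6,j-1].
  j=6: ¬x holds; no prefix to check → satisfied.

Holds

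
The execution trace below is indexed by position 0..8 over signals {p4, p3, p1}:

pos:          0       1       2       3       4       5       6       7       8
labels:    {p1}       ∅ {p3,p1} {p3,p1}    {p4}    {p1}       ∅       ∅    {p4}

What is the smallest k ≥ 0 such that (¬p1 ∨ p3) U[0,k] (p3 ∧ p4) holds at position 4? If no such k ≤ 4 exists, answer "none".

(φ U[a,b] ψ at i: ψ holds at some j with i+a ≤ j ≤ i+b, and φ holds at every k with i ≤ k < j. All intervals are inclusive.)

none

Need earliest j ≥ 4 with (p3 ∧ p4), and (¬p1 ∨ p3) at every k in [4,j-1].
  j=4: rhs fails.
  j=5: rhs fails.
  j=6: rhs fails.
  j=7: rhs fails.
  j=8: rhs fails.
No witness within the range → none.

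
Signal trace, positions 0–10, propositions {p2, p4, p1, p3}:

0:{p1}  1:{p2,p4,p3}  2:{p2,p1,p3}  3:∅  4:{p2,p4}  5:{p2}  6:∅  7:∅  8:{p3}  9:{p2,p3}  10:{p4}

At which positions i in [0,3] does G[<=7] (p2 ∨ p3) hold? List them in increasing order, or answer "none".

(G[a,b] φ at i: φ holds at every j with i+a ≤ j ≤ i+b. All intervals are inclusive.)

none

Evaluate at each i in [0,3]:
  i=0: ✗ (fails at j=0)
  i=1: ✗ (fails at j=3)
  i=2: ✗ (fails at j=3)
  i=3: ✗ (fails at j=3)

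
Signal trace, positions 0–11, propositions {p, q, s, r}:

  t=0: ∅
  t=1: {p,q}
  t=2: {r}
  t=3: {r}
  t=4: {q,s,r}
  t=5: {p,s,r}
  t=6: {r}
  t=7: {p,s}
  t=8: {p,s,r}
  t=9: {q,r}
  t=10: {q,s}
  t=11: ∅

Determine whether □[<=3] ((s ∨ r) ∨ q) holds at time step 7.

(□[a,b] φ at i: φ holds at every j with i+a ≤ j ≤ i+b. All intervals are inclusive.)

Check ((s ∨ r) ∨ q) at every j in [7,10]:
  j=7: true
  j=8: true
  j=9: true
  j=10: true
All positions satisfy it → formula holds.

True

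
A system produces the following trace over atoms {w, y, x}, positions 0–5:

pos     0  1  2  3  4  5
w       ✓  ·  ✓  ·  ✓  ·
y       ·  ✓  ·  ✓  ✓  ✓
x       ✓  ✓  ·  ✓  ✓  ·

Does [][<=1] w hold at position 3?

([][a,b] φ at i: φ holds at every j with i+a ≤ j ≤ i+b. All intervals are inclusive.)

Check w at every j in [3,4]:
  j=3: false
  j=4: true
Fails at j=3 → formula fails.

Does not hold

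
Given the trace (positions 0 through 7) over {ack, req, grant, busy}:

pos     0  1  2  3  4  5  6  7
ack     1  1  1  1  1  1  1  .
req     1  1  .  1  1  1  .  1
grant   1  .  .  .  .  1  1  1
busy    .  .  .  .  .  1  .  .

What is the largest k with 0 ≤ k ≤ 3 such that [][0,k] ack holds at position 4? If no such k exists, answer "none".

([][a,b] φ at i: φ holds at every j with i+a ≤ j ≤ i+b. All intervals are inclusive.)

2

ack must hold from j=4 onward; find where it first fails.
  j=4: holds
  j=5: holds
  j=6: holds
  j=7: fails
Holds on [4,6], so largest k = 2.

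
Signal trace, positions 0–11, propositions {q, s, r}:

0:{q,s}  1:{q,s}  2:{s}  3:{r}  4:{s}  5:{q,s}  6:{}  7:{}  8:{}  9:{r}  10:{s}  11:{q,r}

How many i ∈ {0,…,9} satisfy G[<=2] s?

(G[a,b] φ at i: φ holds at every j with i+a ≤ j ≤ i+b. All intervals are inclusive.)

1

Evaluate at each i in [0,9]:
  i=0: ✓ (all of [0,2])
  i=1: ✗ (fails at j=3)
  i=2: ✗ (fails at j=3)
  i=3: ✗ (fails at j=3)
  i=4: ✗ (fails at j=6)
  i=5: ✗ (fails at j=6)
  i=6: ✗ (fails at j=6)
  i=7: ✗ (fails at j=7)
  i=8: ✗ (fails at j=8)
  i=9: ✗ (fails at j=9)
Positions where it holds: {0} → 1.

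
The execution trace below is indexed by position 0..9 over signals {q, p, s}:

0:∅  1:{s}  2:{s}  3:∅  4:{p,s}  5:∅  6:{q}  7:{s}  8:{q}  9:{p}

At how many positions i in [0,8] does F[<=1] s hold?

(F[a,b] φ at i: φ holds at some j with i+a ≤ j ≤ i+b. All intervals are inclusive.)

Evaluate at each i in [0,8]:
  i=0: ✓ (witness j=1)
  i=1: ✓ (witness j=1)
  i=2: ✓ (witness j=2)
  i=3: ✓ (witness j=4)
  i=4: ✓ (witness j=4)
  i=5: ✗ (none in [5,6])
  i=6: ✓ (witness j=7)
  i=7: ✓ (witness j=7)
  i=8: ✗ (none in [8,9])
Positions where it holds: {0, 1, 2, 3, 4, 6, 7} → 7.

7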